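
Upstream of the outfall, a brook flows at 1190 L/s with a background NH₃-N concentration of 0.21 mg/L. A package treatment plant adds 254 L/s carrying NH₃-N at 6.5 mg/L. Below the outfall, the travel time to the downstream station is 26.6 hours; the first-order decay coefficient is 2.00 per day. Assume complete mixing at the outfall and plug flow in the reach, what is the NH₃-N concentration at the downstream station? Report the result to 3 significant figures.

Flow-weighted average: C = (1190·0.2100 + 254.0·6.500) / 1444 = 1901/1444 = 1.316 mg/L.
First-order decay: C = 1.316·exp(−k·t) = 1.316·0.1090 = 0.1435 mg/L.

0.143 mg/L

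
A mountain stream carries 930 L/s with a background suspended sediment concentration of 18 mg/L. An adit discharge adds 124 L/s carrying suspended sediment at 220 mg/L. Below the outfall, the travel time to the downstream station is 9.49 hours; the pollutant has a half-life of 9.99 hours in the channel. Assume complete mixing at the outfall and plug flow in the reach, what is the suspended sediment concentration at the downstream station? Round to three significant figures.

Mixed concentration C = ΣQC/ΣQ = (930.0·18.00 + 124.0·220.0) / 1054 = 44020/1054 = 41.76 mg/L.
Half-life 9.99 h → k = ln 2 / 9.99 = 0.06938 h⁻¹ = 1.665 d⁻¹.
After decay, C = 41.76 × e^(−kt) = 41.76 × 0.5177 = 21.62 mg/L.

21.6 mg/L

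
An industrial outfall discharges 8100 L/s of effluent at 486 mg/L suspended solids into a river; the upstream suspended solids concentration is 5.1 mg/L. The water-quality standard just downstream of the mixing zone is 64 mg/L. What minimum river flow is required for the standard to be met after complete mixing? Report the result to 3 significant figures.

Set C_mix = 64: (Q·5.100 + 8100·486.0) / (Q + 8100) = 64
→ Q = 8100·(486.0 − 64)/(64 − 5.100) = 58030 L/s.

58000 L/s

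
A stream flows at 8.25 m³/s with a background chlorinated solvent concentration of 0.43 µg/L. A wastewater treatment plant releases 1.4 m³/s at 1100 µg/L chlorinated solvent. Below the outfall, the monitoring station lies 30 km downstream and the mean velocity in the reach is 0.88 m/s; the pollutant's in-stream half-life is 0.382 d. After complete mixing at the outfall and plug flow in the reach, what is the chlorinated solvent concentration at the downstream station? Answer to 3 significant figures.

Conservation of mass: C = (8.250·0.4300 + 1.400·1100) / 9.650 = 1544/9.650 = 160.0 µg/L.
Travel time t = 30·1000 / 0.88 = 34090 s = 9.470 h.
Half-life 0.382 d → k = ln 2 / 0.382 = 1.815 d⁻¹.
Decay over the reach: 160.0·exp(−kt) = 160.0·0.4887 = 78.17 µg/L.

78.2 µg/L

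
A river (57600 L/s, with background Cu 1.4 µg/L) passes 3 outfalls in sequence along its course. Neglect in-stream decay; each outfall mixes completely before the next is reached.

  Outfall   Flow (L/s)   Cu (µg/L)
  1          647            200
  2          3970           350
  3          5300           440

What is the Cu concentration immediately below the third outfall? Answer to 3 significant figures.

58.2 µg/L

Below outfall 1: Q → 58250 L/s, C = (57600·1.400 + 647.0·200.0)/58250 = 3.606 µg/L.
Below outfall 2: Q → 62220 L/s, C = (58250·3.606 + 3970·350.0)/62220 = 25.71 µg/L.
Below outfall 3: Q → 67520 L/s, C = (62220·25.71 + 5300·440.0)/67520 = 58.23 µg/L.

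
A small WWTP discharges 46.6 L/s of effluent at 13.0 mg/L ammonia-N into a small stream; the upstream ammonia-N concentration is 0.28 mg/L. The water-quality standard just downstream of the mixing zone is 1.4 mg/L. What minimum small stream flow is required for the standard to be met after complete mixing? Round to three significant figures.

483 L/s

Set C_mix = 1.4: (Q·0.2800 + 46.60·13.00) / (Q + 46.60) = 1.4
→ Q = 46.60·(13.00 − 1.4)/(1.4 − 0.2800) = 482.6 L/s.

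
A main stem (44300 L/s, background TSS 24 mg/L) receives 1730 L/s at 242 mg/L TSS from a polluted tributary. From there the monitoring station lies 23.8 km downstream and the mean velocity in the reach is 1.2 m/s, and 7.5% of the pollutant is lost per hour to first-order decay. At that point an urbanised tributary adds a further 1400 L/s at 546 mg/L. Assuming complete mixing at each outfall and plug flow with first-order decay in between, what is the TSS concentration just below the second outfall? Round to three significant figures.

36.5 mg/L

Conservation of mass: C = (44300·24.00 + 1730·242.0) / 46030 = 1482000/46030 = 32.19 mg/L; combined flow 46030 L/s.
Travel time t = 23.8·1000 / 1.2 = 19830 s = 5.509 h.
7.5%/h lost → k = −ln(1 − 0.075) = 0.07796 h⁻¹.
First-order decay: C = 32.19·exp(−k·t) = 32.19·0.6508 = 20.95 mg/L.
At the second outfall, C = (46030·20.95 + 1400·546.0) / (46030 + 1400) = 36.45 mg/L.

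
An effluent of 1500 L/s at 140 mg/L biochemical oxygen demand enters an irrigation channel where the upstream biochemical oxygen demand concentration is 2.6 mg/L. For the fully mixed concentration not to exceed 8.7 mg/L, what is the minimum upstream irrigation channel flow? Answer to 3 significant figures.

Set C_mix = 8.7: (Q·2.600 + 1500·140.0) / (Q + 1500) = 8.7
→ Q = 1500·(140.0 − 8.7)/(8.7 − 2.600) = 32290 L/s.

32300 L/s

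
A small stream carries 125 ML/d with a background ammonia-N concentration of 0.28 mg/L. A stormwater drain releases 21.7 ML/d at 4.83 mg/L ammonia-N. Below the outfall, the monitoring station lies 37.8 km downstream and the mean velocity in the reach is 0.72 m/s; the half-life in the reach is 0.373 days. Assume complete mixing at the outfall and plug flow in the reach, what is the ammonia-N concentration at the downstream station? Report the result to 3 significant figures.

Conservation of mass: C = (125.0·0.2800 + 21.70·4.830) / 146.7 = 139.8/146.7 = 0.9530 mg/L.
Travel time t = 37.8·1000 / 0.72 = 52500 s = 14.58 h.
Half-life 0.373 d → k = ln 2 / 0.373 = 1.858 d⁻¹.
After decay, C = 0.9530 × e^(−kt) = 0.9530 × 0.3233 = 0.3081 mg/L.

0.308 mg/L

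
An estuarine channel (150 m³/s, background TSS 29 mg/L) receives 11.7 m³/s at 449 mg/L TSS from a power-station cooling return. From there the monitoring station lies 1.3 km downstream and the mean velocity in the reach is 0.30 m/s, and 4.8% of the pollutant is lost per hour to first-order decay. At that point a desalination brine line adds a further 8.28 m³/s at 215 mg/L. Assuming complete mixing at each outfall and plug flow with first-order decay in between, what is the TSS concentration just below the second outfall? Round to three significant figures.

63.7 mg/L

Mixed concentration C = ΣQC/ΣQ = (150.0·29.00 + 11.70·449.0) / 161.7 = 9603/161.7 = 59.39 mg/L; combined flow 161.7 m³/s.
Travel time t = 1.3·1000 / 0.30 = 4333 s = 1.204 h.
4.8%/h lost → k = −ln(1 − 0.048) = 0.04919 h⁻¹.
First-order decay: C = 59.39·exp(−k·t) = 59.39·0.9425 = 55.98 mg/L.
At the second outfall, C = (161.7·55.98 + 8.280·215.0) / (161.7 + 8.280) = 63.72 mg/L.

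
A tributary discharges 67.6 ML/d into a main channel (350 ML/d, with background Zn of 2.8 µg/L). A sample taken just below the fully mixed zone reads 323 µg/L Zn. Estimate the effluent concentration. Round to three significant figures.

1980 µg/L

Mass balance: 350.0·2.800 + 67.60·Cₑ = 417.6·323.0
→ Cₑ = (417.6·323.0 − 350.0·2.800) / 67.60 = 1981 µg/L.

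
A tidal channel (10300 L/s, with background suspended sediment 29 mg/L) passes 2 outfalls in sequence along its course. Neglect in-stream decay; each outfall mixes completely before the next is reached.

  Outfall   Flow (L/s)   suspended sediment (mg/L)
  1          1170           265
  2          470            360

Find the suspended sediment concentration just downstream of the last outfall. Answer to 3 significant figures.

After outfall 1: Q = 10300 + 1170 = 11470 L/s; C = (10300·29.00 + 1170·265.0)/11470 = 53.07 mg/L.
After outfall 2: Q = 11470 + 470.0 = 11940 L/s; C = (11470·53.07 + 470.0·360.0)/11940 = 65.15 mg/L.

65.2 mg/L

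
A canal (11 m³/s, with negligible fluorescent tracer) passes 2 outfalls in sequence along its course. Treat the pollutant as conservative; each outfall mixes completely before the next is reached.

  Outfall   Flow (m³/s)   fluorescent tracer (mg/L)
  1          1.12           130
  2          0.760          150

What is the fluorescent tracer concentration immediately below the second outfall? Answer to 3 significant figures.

Outfall 1: combined Q = 12.12 m³/s; C = (11.00·0 + 1.120·130.0)/12.12 = 12.01 mg/L.
Outfall 2: combined Q = 12.88 m³/s; C = (12.12·12.01 + 0.7600·150.0)/12.88 = 20.16 mg/L.

20.2 mg/L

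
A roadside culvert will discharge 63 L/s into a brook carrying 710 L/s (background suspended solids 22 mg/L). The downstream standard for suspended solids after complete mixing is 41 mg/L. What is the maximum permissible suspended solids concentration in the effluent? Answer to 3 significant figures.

255 mg/L

At the limit, (Qr·Cr + Qe·Cₑ)/(Qr + Qe) = 41:
Cₑ = (773.0·41 − 710.0·22.00) / 63.00 = 255.1 mg/L.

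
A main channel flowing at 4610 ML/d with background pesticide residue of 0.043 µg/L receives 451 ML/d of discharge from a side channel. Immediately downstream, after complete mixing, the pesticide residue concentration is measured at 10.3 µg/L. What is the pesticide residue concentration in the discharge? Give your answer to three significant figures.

Mass balance: 4610·0.04300 + 451.0·Cₑ = 5061·10.30
→ Cₑ = (5061·10.30 − 4610·0.04300) / 451.0 = 115.1 µg/L.

115 µg/L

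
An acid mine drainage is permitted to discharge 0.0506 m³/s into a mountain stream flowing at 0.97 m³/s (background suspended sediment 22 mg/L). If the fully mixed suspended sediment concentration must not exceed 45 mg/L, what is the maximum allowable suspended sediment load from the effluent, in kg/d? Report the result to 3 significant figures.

Mass balance at the limit: 0.9700·22.00 + 0.05060·Cₑ = 1.021·45 → Cₑ = 485.9 mg/L.
Load = 0.05060 m³/s × 485.9 g/m³ × 86 400 s/d = 2124 kg/d.

2120 kg/d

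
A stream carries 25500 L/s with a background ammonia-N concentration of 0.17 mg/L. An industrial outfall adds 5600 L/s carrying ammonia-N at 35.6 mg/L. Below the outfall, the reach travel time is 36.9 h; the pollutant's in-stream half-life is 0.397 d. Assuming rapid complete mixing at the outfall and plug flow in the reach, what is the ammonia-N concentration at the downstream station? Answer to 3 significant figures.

0.447 mg/L

Flow-weighted average: C = (25500·0.1700 + 5600·35.60) / 31100 = 203700/31100 = 6.550 mg/L.
Half-life 0.397 d → k = ln 2 / 0.397 = 1.746 d⁻¹.
Decay over the reach: 6.550·exp(−kt) = 6.550·0.06826 = 0.4471 mg/L.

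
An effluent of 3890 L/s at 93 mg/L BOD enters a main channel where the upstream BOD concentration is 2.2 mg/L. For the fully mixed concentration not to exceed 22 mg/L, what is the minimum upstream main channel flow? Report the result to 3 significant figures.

13900 L/s

Set C_mix = 22: (Q·2.200 + 3890·93.00) / (Q + 3890) = 22
→ Q = 3890·(93.00 − 22)/(22 − 2.200) = 13950 L/s.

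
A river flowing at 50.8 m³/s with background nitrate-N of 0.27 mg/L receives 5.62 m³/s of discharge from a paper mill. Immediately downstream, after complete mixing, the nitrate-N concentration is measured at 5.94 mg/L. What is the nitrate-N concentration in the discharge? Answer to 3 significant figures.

Mass balance: 50.80·0.2700 + 5.620·Cₑ = 56.42·5.940
→ Cₑ = (56.42·5.940 − 50.80·0.2700) / 5.620 = 57.19 mg/L.

57.2 mg/L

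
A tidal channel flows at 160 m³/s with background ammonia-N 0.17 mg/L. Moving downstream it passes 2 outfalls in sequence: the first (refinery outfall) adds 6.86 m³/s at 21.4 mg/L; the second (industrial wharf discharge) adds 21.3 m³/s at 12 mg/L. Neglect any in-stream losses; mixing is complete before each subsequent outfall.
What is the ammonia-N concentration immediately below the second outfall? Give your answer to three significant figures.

Outfall 1: combined Q = 166.9 m³/s; C = (160.0·0.1700 + 6.860·21.40)/166.9 = 1.043 mg/L.
Outfall 2: combined Q = 188.2 m³/s; C = (166.9·1.043 + 21.30·12.00)/188.2 = 2.283 mg/L.

2.28 mg/L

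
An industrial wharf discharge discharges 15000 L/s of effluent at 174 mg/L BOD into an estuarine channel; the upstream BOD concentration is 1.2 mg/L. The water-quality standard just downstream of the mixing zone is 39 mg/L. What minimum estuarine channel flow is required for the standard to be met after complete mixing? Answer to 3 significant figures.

Set C_mix = 39: (Q·1.200 + 15000·174.0) / (Q + 15000) = 39
→ Q = 15000·(174.0 − 39)/(39 − 1.200) = 53570 L/s.

53600 L/s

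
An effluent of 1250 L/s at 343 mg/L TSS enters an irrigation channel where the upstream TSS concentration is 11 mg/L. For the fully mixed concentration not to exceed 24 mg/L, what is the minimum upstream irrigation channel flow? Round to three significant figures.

Set C_mix = 24: (Q·11.00 + 1250·343.0) / (Q + 1250) = 24
→ Q = 1250·(343.0 − 24)/(24 − 11.00) = 30670 L/s.

30700 L/s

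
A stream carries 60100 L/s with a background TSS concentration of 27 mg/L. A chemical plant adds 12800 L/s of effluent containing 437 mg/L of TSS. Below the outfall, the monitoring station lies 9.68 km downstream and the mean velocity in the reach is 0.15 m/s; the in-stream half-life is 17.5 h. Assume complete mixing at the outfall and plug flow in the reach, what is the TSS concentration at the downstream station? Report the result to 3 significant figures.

48.7 mg/L

Conservation of mass: C = (60100·27.00 + 12800·437.0) / 72900 = 7216000/72900 = 98.99 mg/L.
Travel time t = 9.68·1000 / 0.15 = 64530 s = 17.93 h.
Half-life 17.5 h → k = ln 2 / 17.5 = 0.03961 h⁻¹ = 0.9506 d⁻¹.
After decay, C = 98.99 × e^(−kt) = 98.99 × 0.4916 = 48.67 mg/L.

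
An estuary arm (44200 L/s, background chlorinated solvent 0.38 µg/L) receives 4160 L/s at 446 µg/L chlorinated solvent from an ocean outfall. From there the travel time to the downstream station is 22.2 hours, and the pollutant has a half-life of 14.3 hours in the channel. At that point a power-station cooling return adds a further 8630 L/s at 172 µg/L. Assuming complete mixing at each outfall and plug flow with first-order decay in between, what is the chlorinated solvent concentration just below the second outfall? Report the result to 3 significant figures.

Conservation of mass: C = (44200·0.3800 + 4160·446.0) / 48360 = 1872000/48360 = 38.71 µg/L; combined flow 48360 L/s.
Half-life 14.3 h → k = ln 2 / 14.3 = 0.04847 h⁻¹ = 1.163 d⁻¹.
Decay over the reach: 38.71·exp(−kt) = 38.71·0.3409 = 13.20 µg/L.
Second outfall: C = (48360·13.20 + 8630·172.0)/56990 = 37.25 µg/L.

37.2 µg/L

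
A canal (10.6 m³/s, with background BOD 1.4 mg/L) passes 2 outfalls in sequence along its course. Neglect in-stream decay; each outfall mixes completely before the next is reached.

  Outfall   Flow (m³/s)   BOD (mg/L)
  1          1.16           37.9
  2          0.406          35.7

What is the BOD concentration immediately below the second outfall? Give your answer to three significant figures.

After outfall 1: Q = 10.60 + 1.160 = 11.76 m³/s; C = (10.60·1.400 + 1.160·37.90)/11.76 = 5.000 mg/L.
After outfall 2: Q = 11.76 + 0.4060 = 12.17 m³/s; C = (11.76·5.000 + 0.4060·35.70)/12.17 = 6.025 mg/L.

6.02 mg/L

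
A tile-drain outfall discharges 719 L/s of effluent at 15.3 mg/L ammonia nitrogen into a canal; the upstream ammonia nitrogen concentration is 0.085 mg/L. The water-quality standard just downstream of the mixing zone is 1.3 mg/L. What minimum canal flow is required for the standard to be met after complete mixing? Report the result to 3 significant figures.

Set C_mix = 1.3: (Q·0.08500 + 719.0·15.30) / (Q + 719.0) = 1.3
→ Q = 719.0·(15.30 − 1.3)/(1.3 − 0.08500) = 8285 L/s.

8280 L/s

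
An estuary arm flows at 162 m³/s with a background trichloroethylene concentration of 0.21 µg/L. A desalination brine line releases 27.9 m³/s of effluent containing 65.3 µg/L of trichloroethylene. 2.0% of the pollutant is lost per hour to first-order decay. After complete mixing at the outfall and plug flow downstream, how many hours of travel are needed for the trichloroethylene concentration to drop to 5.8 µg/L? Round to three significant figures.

Flow-weighted average: C = (162.0·0.2100 + 27.90·65.30) / 189.9 = 1856/189.9 = 9.773 µg/L.
2.0%/h lost → k = −ln(1 − 0.02) = 0.02020 h⁻¹.
9.773·exp(−k·t) = 5.8 → t = ln(9.773/5.8)/k = 92980 s = 25.83 h.

25.8 h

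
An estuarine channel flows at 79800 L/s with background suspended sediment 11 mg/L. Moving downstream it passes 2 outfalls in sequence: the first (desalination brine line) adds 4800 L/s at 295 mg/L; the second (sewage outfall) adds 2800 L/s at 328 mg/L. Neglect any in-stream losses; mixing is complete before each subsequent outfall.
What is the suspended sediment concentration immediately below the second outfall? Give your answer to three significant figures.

Outfall 1: combined Q = 84600 L/s; C = (79800·11.00 + 4800·295.0)/84600 = 27.11 mg/L.
Outfall 2: combined Q = 87400 L/s; C = (84600·27.11 + 2800·328.0)/87400 = 36.75 mg/L.

36.8 mg/L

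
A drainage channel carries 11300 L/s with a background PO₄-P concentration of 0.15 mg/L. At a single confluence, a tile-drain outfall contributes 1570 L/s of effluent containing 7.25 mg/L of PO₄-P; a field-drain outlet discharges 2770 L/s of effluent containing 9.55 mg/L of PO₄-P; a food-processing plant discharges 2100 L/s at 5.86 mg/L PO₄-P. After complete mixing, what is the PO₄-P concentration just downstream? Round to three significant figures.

Mixed concentration C = ΣQC/ΣQ = (11300·0.1500 + 1570·7.250 + 2770·9.550 + 2100·5.860) / 17740 = 51840/17740 = 2.922 mg/L.

2.92 mg/L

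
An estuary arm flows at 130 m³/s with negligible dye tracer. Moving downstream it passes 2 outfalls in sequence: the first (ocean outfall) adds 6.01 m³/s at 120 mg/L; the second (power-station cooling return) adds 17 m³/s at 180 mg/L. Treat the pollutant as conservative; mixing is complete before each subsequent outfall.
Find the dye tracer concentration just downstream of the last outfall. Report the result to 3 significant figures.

Below outfall 1: Q → 136.0 m³/s, C = (130.0·0 + 6.010·120.0)/136.0 = 5.303 mg/L.
Below outfall 2: Q → 153.0 m³/s, C = (136.0·5.303 + 17.00·180.0)/153.0 = 24.71 mg/L.

24.7 mg/L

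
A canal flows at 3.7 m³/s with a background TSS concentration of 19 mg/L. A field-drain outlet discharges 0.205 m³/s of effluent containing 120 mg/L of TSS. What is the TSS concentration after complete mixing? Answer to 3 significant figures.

24.3 mg/L

Mixed concentration C = ΣQC/ΣQ = (3.700·19.00 + 0.2050·120.0) / 3.905 = 94.90/3.905 = 24.30 mg/L.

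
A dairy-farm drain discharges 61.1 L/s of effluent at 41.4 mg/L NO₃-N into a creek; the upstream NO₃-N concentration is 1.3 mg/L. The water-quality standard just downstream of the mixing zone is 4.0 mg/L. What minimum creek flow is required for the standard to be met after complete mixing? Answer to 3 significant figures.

846 L/s

Set C_mix = 4.0: (Q·1.300 + 61.10·41.40) / (Q + 61.10) = 4.0
→ Q = 61.10·(41.40 − 4.0)/(4.0 − 1.300) = 846.3 L/s.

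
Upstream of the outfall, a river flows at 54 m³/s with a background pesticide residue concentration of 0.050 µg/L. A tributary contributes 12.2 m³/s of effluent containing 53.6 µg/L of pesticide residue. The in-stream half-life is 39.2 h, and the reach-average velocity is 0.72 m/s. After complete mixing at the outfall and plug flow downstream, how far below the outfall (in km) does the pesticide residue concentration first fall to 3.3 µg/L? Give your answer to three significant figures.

161 km

Mixed concentration C = ΣQC/ΣQ = (54.00·0.05000 + 12.20·53.60) / 66.20 = 656.6/66.20 = 9.919 µg/L.
Half-life 39.2 h → k = ln 2 / 39.2 = 0.01768 h⁻¹ = 0.4244 d⁻¹.
Set 9.919·exp(−k·t) = 3.3 → t = ln(9.919/3.3)/k = 224100 s = 62.24 h.
Distance = v·t = 0.72·224100 = 161300 m = 161.3 km.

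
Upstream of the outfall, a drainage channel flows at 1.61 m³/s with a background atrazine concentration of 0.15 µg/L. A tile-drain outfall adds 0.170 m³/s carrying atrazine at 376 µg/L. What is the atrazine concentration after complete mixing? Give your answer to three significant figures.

36.0 µg/L

Mass balance: C = (1.610·0.1500 + 0.1700·376.0) / 1.780 = 64.16/1.780 = 36.05 µg/L.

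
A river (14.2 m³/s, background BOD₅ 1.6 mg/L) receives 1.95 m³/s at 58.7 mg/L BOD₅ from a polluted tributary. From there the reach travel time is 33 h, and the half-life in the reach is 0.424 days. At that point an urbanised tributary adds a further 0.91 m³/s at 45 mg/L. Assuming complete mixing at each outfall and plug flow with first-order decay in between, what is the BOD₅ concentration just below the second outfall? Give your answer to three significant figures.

3.25 mg/L

Mixed concentration C = ΣQC/ΣQ = (14.20·1.600 + 1.950·58.70) / 16.15 = 137.2/16.15 = 8.494 mg/L; combined flow 16.15 m³/s.
Half-life 0.424 d → k = ln 2 / 0.424 = 1.635 d⁻¹.
Applying C = C₀e^(−kt): 8.494 × 0.1056 = 0.8973 mg/L.
Second outfall: C = (16.15·0.8973 + 0.9100·45.00)/17.06 = 3.250 mg/L.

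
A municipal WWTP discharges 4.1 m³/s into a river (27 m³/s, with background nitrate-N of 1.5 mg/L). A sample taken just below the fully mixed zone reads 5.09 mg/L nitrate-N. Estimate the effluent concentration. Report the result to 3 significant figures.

28.7 mg/L

Mass balance: 27.00·1.500 + 4.100·Cₑ = 31.10·5.090
→ Cₑ = (31.10·5.090 − 27.00·1.500) / 4.100 = 28.73 mg/L.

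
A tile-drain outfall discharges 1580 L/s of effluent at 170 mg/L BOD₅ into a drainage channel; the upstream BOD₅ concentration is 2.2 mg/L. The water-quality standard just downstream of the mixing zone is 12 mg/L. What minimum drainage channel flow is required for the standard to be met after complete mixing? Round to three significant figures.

Set C_mix = 12: (Q·2.200 + 1580·170.0) / (Q + 1580) = 12
→ Q = 1580·(170.0 − 12)/(12 − 2.200) = 25470 L/s.

25500 L/s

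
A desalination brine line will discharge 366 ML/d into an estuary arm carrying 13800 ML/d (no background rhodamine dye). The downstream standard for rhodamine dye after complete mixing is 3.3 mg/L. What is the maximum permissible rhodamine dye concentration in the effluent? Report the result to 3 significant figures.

128 mg/L

At the limit, (Qr·Cr + Qe·Cₑ)/(Qr + Qe) = 3.3:
Cₑ = (14170·3.3 − 13800·0) / 366.0 = 127.7 mg/L.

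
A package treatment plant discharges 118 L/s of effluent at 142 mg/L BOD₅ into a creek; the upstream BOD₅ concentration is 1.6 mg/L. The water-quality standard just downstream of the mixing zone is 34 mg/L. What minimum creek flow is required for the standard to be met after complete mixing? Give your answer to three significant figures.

Set C_mix = 34: (Q·1.600 + 118.0·142.0) / (Q + 118.0) = 34
→ Q = 118.0·(142.0 − 34)/(34 − 1.600) = 393.3 L/s.

393 L/s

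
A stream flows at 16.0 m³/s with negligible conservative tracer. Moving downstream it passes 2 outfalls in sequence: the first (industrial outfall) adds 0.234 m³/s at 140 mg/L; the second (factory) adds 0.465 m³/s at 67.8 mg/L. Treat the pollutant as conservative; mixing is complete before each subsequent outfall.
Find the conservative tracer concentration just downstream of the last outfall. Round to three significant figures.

Below outfall 1: Q → 16.23 m³/s, C = (16.00·0 + 0.2340·140.0)/16.23 = 2.018 mg/L.
Below outfall 2: Q → 16.70 m³/s, C = (16.23·2.018 + 0.4650·67.80)/16.70 = 3.850 mg/L.

3.85 mg/L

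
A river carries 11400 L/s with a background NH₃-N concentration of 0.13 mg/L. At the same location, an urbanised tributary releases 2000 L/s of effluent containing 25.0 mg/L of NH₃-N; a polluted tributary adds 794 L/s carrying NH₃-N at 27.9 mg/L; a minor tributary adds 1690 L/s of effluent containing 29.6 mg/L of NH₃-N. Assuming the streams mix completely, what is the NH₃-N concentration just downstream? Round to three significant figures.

7.79 mg/L

After mixing, C = (11400·0.1300 + 2000·25.00 + 794.0·27.90 + 1690·29.60) / 15880 = 123700/15880 = 7.785 mg/L.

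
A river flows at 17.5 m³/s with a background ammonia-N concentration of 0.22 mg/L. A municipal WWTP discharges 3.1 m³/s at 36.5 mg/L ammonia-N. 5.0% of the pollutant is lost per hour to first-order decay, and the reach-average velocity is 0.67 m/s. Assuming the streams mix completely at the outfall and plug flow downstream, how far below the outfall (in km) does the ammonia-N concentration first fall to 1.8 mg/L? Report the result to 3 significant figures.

Mass balance: C = (17.50·0.2200 + 3.100·36.50) / 20.60 = 117.0/20.60 = 5.680 mg/L.
5.0%/h lost → k = −ln(1 − 0.05) = 0.05129 h⁻¹.
Set 5.680·exp(−k·t) = 1.8 → t = ln(5.680/1.8)/k = 80650 s = 22.40 h.
Distance = v·t = 0.67·80650 = 54030 m = 54.03 km.

54.0 km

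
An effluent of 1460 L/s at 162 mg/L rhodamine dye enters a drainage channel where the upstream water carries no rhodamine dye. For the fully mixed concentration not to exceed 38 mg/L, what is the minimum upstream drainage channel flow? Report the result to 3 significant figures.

4760 L/s

Set C_mix = 38: (Q·0 + 1460·162.0) / (Q + 1460) = 38
→ Q = 1460·(162.0 − 38)/(38 − 0) = 4764 L/s.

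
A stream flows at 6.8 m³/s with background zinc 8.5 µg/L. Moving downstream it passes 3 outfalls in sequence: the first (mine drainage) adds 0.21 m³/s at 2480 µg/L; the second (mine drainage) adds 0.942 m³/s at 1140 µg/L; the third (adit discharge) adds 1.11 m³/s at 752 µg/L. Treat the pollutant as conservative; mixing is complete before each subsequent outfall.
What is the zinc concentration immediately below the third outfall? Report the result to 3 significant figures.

274 µg/L

After outfall 1: Q = 6.800 + 0.2100 = 7.010 m³/s; C = (6.800·8.500 + 0.2100·2480)/7.010 = 82.54 µg/L.
After outfall 2: Q = 7.010 + 0.9420 = 7.952 m³/s; C = (7.010·82.54 + 0.9420·1140)/7.952 = 207.8 µg/L.
After outfall 3: Q = 7.952 + 1.110 = 9.062 m³/s; C = (7.952·207.8 + 1.110·752.0)/9.062 = 274.5 µg/L.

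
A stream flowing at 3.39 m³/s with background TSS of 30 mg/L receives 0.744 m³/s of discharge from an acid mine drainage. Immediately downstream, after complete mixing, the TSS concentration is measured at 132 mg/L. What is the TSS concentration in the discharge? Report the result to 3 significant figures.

Mass balance: 3.390·30.00 + 0.7440·Cₑ = 4.134·132.0
→ Cₑ = (4.134·132.0 − 3.390·30.00) / 0.7440 = 596.8 mg/L.

597 mg/L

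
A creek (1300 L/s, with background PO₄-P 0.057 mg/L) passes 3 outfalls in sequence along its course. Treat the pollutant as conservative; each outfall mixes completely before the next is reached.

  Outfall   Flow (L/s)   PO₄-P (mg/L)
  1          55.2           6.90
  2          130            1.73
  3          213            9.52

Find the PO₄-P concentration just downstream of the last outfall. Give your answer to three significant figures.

After outfall 1: Q = 1300 + 55.20 = 1355 L/s; C = (1300·0.05700 + 55.20·6.900)/1355 = 0.3357 mg/L.
After outfall 2: Q = 1355 + 130.0 = 1485 L/s; C = (1355·0.3357 + 130.0·1.730)/1485 = 0.4578 mg/L.
After outfall 3: Q = 1485 + 213.0 = 1698 L/s; C = (1485·0.4578 + 213.0·9.520)/1698 = 1.594 mg/L.

1.59 mg/L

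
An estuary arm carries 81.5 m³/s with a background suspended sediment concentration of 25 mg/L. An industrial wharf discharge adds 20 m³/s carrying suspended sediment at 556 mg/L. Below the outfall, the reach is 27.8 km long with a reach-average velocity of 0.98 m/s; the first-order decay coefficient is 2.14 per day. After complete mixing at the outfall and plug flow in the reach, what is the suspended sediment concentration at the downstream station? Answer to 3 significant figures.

64.2 mg/L

Mixed concentration C = ΣQC/ΣQ = (81.50·25.00 + 20.00·556.0) / 101.5 = 13160/101.5 = 129.6 mg/L.
Travel time t = 27.8·1000 / 0.98 = 28370 s = 7.880 h.
First-order decay: C = 129.6·exp(−k·t) = 129.6·0.4953 = 64.20 mg/L.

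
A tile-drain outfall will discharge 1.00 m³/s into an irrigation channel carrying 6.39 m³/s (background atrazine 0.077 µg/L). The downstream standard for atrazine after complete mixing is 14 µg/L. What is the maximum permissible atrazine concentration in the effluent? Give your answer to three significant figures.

At the limit, (Qr·Cr + Qe·Cₑ)/(Qr + Qe) = 14:
Cₑ = (7.390·14 − 6.390·0.07700) / 1.000 = 103.0 µg/L.

103 µg/L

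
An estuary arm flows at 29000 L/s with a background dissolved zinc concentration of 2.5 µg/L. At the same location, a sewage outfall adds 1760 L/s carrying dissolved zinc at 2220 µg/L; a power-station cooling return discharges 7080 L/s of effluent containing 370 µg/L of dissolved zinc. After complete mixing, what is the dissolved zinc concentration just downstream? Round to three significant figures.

After mixing, C = (29000·2.500 + 1760·2220 + 7080·370.0) / 37840 = 6599000/37840 = 174.4 µg/L.

174 µg/L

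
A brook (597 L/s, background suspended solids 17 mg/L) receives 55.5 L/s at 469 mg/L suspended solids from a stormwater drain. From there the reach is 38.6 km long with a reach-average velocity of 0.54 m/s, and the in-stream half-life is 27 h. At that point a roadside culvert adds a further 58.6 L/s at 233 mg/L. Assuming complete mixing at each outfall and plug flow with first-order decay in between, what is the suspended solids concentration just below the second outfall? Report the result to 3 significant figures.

After mixing, C = (597.0·17.00 + 55.50·469.0) / 652.5 = 36180/652.5 = 55.45 mg/L; combined flow 652.5 L/s.
Travel time t = 38.6·1000 / 0.54 = 71480 s = 19.86 h.
Half-life 27 h → k = ln 2 / 27 = 0.02567 h⁻¹ = 0.6161 d⁻¹.
Decay over the reach: 55.45·exp(−kt) = 55.45·0.6006 = 33.30 mg/L.
At the second outfall, C = (652.5·33.30 + 58.60·233.0) / (652.5 + 58.60) = 49.76 mg/L.

49.8 mg/L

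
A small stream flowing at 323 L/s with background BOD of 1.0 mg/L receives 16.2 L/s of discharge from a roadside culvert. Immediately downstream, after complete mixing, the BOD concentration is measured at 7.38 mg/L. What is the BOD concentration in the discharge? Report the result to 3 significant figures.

Mass balance: 323.0·1.000 + 16.20·Cₑ = 339.2·7.380
→ Cₑ = (339.2·7.380 − 323.0·1.000) / 16.20 = 134.6 mg/L.

135 mg/L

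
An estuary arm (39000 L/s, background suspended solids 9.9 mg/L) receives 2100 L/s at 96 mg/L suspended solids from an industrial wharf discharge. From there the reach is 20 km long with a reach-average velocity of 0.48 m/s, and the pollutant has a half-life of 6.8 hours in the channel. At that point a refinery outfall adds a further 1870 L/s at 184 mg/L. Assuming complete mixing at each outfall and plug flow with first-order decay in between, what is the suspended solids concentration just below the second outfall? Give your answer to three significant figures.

Flow-weighted average: C = (39000·9.900 + 2100·96.00) / 41100 = 587700/41100 = 14.30 mg/L; combined flow 41100 L/s.
Travel time t = 20·1000 / 0.48 = 41670 s = 11.57 h.
Half-life 6.8 h → k = ln 2 / 6.8 = 0.1019 h⁻¹ = 2.446 d⁻¹.
Decay over the reach: 14.30·exp(−kt) = 14.30·0.3073 = 4.395 mg/L.
At the second outfall, C = (41100·4.395 + 1870·184.0) / (41100 + 1870) = 12.21 mg/L.

12.2 mg/L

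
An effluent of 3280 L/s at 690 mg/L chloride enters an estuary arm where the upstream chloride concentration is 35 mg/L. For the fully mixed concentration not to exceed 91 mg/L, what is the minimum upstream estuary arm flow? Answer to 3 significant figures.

Set C_mix = 91: (Q·35.00 + 3280·690.0) / (Q + 3280) = 91
→ Q = 3280·(690.0 − 91)/(91 − 35.00) = 35080 L/s.

35100 L/s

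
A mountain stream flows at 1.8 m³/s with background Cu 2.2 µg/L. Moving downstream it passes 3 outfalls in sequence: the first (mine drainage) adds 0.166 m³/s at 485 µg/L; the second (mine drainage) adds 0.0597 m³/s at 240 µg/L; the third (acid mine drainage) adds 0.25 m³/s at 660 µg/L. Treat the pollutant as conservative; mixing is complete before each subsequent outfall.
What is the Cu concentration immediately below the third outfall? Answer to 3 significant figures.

Below outfall 1: Q → 1.966 m³/s, C = (1.800·2.200 + 0.1660·485.0)/1.966 = 42.97 µg/L.
Below outfall 2: Q → 2.026 m³/s, C = (1.966·42.97 + 0.05970·240.0)/2.026 = 48.77 µg/L.
Below outfall 3: Q → 2.276 m³/s, C = (2.026·48.77 + 0.2500·660.0)/2.276 = 115.9 µg/L.

116 µg/L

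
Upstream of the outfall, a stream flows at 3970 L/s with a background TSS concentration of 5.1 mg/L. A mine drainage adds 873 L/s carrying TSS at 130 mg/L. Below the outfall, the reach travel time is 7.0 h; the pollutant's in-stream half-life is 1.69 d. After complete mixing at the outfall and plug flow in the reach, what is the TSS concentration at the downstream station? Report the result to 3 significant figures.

Mixed concentration C = ΣQC/ΣQ = (3970·5.100 + 873.0·130.0) / 4843 = 133700/4843 = 27.61 mg/L.
Half-life 1.69 d → k = ln 2 / 1.69 = 0.4101 d⁻¹.
First-order decay: C = 27.61·exp(−k·t) = 27.61·0.8873 = 24.50 mg/L.

24.5 mg/L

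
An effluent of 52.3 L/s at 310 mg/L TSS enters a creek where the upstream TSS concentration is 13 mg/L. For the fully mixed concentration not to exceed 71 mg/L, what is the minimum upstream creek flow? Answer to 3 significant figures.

Set C_mix = 71: (Q·13.00 + 52.30·310.0) / (Q + 52.30) = 71
→ Q = 52.30·(310.0 − 71)/(71 − 13.00) = 215.5 L/s.

216 L/s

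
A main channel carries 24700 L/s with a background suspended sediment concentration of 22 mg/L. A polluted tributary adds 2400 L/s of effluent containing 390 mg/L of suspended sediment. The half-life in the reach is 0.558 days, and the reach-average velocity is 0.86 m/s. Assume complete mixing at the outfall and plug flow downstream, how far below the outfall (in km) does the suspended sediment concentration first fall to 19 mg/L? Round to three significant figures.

63.1 km

Conservation of mass: C = (24700·22.00 + 2400·390.0) / 27100 = 1479000/27100 = 54.59 mg/L.
Half-life 0.558 d → k = ln 2 / 0.558 = 1.242 d⁻¹.
Set 54.59·exp(−k·t) = 19 → t = ln(54.59/19)/k = 73410 s = 20.39 h.
Distance = v·t = 0.86·73410 = 63130 m = 63.13 km.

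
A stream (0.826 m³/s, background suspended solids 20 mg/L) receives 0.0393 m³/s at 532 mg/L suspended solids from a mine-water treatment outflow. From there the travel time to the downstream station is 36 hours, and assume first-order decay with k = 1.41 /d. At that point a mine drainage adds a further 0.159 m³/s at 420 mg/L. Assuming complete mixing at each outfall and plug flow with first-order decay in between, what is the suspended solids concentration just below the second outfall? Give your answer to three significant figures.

Flow-weighted average: C = (0.8260·20.00 + 0.03930·532.0) / 0.8653 = 37.43/0.8653 = 43.25 mg/L; combined flow 0.8653 m³/s.
First-order decay: C = 43.25·exp(−k·t) = 43.25·0.1206 = 5.218 mg/L.
At the second outfall, C = (0.8653·5.218 + 0.1590·420.0) / (0.8653 + 0.1590) = 69.60 mg/L.

69.6 mg/L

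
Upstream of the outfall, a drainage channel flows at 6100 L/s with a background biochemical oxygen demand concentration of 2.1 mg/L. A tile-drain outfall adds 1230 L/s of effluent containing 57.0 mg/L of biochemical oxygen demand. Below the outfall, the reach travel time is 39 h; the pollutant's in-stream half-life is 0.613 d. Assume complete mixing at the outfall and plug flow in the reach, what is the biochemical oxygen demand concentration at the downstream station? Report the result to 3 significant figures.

Mixed concentration C = ΣQC/ΣQ = (6100·2.100 + 1230·57.00) / 7330 = 82920/7330 = 11.31 mg/L.
Half-life 0.613 d → k = ln 2 / 0.613 = 1.131 d⁻¹.
After decay, C = 11.31 × e^(−kt) = 11.31 × 0.1592 = 1.801 mg/L.

1.80 mg/L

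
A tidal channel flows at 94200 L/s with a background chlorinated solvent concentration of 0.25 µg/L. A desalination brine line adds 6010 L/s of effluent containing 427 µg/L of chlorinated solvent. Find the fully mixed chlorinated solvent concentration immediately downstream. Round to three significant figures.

25.8 µg/L

Mixed concentration C = ΣQC/ΣQ = (94200·0.2500 + 6010·427.0) / 100200 = 2590000/100200 = 25.84 µg/L.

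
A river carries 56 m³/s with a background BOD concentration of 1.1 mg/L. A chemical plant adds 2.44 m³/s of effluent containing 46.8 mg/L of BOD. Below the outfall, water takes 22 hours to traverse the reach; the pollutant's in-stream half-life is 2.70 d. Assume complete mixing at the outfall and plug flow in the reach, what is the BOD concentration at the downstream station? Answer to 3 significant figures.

Mass balance: C = (56.00·1.100 + 2.440·46.80) / 58.44 = 175.8/58.44 = 3.008 mg/L.
Half-life 2.70 d → k = ln 2 / 2.70 = 0.2567 d⁻¹.
Applying C = C₀e^(−kt): 3.008 × 0.7903 = 2.377 mg/L.

2.38 mg/L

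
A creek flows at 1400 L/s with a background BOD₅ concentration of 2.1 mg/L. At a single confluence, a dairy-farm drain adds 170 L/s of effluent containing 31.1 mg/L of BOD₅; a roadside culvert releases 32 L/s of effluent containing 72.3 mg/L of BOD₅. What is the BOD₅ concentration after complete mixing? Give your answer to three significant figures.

6.58 mg/L

Mass balance: C = (1400·2.100 + 170.0·31.10 + 32.00·72.30) / 1602 = 10540/1602 = 6.580 mg/L.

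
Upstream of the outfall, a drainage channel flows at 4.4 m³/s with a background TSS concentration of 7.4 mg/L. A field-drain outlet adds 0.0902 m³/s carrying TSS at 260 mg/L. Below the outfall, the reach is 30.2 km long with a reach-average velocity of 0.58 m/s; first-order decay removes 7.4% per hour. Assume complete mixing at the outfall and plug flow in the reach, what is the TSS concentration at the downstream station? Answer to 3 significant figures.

Conservation of mass: C = (4.400·7.400 + 0.09020·260.0) / 4.490 = 56.01/4.490 = 12.47 mg/L.
Travel time t = 30.2·1000 / 0.58 = 52070 s = 14.46 h.
7.4%/h lost → k = −ln(1 − 0.074) = 0.07688 h⁻¹.
Decay over the reach: 12.47·exp(−kt) = 12.47·0.3289 = 4.103 mg/L.

4.10 mg/L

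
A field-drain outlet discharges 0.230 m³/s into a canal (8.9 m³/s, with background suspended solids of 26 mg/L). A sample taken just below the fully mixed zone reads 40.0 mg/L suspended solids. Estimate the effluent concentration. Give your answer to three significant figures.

Mass balance: 8.900·26.00 + 0.2300·Cₑ = 9.130·40.00
→ Cₑ = (9.130·40.00 − 8.900·26.00) / 0.2300 = 581.7 mg/L.

582 mg/L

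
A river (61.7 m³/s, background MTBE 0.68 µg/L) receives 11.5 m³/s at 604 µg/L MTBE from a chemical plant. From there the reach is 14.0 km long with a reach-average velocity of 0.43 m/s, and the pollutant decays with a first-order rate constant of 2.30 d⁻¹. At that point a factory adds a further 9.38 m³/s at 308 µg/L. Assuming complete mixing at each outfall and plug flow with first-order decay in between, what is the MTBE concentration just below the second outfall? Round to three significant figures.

70.6 µg/L

Mixed concentration C = ΣQC/ΣQ = (61.70·0.6800 + 11.50·604.0) / 73.20 = 6988/73.20 = 95.46 µg/L; combined flow 73.20 m³/s.
Travel time t = 14.0·1000 / 0.43 = 32560 s = 9.044 h.
First-order decay: C = 95.46·exp(−k·t) = 95.46·0.4203 = 40.13 µg/L.
At the second outfall, C = (73.20·40.13 + 9.380·308.0) / (73.20 + 9.380) = 70.55 µg/L.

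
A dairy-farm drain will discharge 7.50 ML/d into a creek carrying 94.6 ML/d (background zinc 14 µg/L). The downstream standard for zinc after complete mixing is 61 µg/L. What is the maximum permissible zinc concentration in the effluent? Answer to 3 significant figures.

654 µg/L

At the limit, (Qr·Cr + Qe·Cₑ)/(Qr + Qe) = 61:
Cₑ = (102.1·61 − 94.60·14.00) / 7.500 = 653.8 µg/L.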